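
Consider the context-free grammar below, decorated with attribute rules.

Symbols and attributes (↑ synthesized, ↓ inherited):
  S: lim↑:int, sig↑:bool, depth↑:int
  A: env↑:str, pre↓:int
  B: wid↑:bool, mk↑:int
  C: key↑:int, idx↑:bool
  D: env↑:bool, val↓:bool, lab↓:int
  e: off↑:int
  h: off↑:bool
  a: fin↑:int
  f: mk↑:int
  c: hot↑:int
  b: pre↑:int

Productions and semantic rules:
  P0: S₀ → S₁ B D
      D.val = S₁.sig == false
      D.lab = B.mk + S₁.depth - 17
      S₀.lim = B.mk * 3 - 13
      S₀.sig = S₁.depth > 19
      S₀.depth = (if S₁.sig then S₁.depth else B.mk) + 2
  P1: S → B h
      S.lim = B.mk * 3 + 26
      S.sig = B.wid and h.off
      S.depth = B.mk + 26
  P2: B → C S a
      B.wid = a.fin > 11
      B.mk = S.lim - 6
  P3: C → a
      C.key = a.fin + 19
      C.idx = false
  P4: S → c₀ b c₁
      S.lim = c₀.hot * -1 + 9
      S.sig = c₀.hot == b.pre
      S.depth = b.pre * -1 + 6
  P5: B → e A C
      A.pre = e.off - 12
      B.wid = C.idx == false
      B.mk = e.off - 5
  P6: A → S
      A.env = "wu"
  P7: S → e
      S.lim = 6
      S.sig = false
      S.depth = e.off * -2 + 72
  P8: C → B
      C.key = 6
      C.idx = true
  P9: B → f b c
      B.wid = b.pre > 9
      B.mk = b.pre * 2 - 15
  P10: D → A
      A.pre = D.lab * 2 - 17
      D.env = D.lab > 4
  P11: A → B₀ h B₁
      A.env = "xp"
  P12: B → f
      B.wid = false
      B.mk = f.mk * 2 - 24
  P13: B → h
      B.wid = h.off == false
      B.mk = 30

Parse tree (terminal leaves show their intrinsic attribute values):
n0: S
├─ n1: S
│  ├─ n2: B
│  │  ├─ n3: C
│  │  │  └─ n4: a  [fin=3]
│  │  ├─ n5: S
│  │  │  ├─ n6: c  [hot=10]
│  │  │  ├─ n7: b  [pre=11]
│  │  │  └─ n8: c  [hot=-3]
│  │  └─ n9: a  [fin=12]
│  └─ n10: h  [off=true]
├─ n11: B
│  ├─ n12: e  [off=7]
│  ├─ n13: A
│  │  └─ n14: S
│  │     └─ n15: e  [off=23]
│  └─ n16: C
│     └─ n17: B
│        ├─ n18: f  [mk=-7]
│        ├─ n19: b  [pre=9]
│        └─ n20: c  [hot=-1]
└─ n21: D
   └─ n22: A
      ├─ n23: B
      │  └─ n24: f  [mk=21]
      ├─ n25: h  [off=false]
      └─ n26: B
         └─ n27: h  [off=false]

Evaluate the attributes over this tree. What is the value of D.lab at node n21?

4

1. n4.fin = 3  [terminal]
2. n3.key = 22  [a.fin + 19]
3. n3.idx = false  [false]
4. n6.hot = 10  [terminal]
5. n7.pre = 11  [terminal]
6. n8.hot = -3  [terminal]
7. n5.lim = -1  [c₀.hot * -1 + 9]
8. n5.sig = false  [c₀.hot == b.pre]
9. n5.depth = -5  [b.pre * -1 + 6]
10. n9.fin = 12  [terminal]
11. n2.wid = true  [a.fin > 11]
12. n2.mk = -7  [S.lim - 6]
13. n10.off = true  [terminal]
14. n1.lim = 5  [B.mk * 3 + 26]
15. n1.sig = true  [B.wid and h.off]
16. n1.depth = 19  [B.mk + 26]
17. n12.off = 7  [terminal]
18. n13.pre = -5  [e.off - 12]
19. n15.off = 23  [terminal]
20. n14.lim = 6  [6]
21. n14.sig = false  [false]
22. n14.depth = 26  [e.off * -2 + 72]
23. n13.env = "wu"  ["wu"]
24. n18.mk = -7  [terminal]
25. n19.pre = 9  [terminal]
26. n20.hot = -1  [terminal]
27. n17.wid = false  [b.pre > 9]
28. n17.mk = 3  [b.pre * 2 - 15]
29. n16.key = 6  [6]
30. n16.idx = true  [true]
31. n11.wid = false  [C.idx == false]
32. n11.mk = 2  [e.off - 5]
33. n21.val = false  [S₁.sig == false]
34. n21.lab = 4  [B.mk + S₁.depth - 17]
35. n22.pre = -9  [D.lab * 2 - 17]
36. n24.mk = 21  [terminal]
37. n23.wid = false  [false]
38. n23.mk = 18  [f.mk * 2 - 24]
39. n25.off = false  [terminal]
40. n27.off = false  [terminal]
41. n26.wid = true  [h.off == false]
42. n26.mk = 30  [30]
43. n22.env = "xp"  ["xp"]
44. n21.env = false  [D.lab > 4]
45. n0.lim = -7  [B.mk * 3 - 13]
46. n0.sig = false  [S₁.depth > 19]
47. n0.depth = 21  [(if S₁.sig then S₁.depth else B.mk) + 2]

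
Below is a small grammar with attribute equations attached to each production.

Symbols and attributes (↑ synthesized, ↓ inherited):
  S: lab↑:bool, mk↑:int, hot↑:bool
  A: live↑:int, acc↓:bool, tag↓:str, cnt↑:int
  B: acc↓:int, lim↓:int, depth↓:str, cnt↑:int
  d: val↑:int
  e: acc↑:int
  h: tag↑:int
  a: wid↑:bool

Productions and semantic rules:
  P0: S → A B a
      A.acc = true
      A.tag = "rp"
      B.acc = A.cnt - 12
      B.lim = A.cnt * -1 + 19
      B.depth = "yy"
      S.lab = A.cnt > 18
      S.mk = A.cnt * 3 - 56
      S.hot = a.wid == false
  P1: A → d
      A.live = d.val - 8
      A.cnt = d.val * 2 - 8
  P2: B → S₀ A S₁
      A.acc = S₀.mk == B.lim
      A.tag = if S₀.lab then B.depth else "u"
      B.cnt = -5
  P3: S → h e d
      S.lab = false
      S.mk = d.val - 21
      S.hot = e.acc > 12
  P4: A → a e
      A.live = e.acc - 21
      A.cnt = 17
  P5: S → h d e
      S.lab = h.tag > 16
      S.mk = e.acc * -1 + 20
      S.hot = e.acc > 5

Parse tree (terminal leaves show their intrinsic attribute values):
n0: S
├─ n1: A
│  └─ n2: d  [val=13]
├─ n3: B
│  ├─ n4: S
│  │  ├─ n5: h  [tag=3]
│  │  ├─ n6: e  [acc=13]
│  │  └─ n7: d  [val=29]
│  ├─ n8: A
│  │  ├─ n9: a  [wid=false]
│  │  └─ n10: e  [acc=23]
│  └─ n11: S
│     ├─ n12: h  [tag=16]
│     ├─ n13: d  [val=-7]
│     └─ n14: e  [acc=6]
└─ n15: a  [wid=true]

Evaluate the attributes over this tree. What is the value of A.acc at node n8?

1. n1.acc = true  [true]
2. n1.tag = "rp"  ["rp"]
3. n2.val = 13  [terminal]
4. n1.live = 5  [d.val - 8]
5. n1.cnt = 18  [d.val * 2 - 8]
6. n3.acc = 6  [A.cnt - 12]
7. n3.lim = 1  [A.cnt * -1 + 19]
8. n3.depth = "yy"  ["yy"]
9. n5.tag = 3  [terminal]
10. n6.acc = 13  [terminal]
11. n7.val = 29  [terminal]
12. n4.lab = false  [false]
13. n4.mk = 8  [d.val - 21]
14. n4.hot = true  [e.acc > 12]
15. n8.acc = false  [S₀.mk == B.lim]
16. n8.tag = "u"  [if S₀.lab then B.depth else "u"]
17. n9.wid = false  [terminal]
18. n10.acc = 23  [terminal]
19. n8.live = 2  [e.acc - 21]
20. n8.cnt = 17  [17]
21. n12.tag = 16  [terminal]
22. n13.val = -7  [terminal]
23. n14.acc = 6  [terminal]
24. n11.lab = false  [h.tag > 16]
25. n11.mk = 14  [e.acc * -1 + 20]
26. n11.hot = true  [e.acc > 5]
27. n3.cnt = -5  [-5]
28. n15.wid = true  [terminal]
29. n0.lab = false  [A.cnt > 18]
30. n0.mk = -2  [A.cnt * 3 - 56]
31. n0.hot = false  [a.wid == false]

false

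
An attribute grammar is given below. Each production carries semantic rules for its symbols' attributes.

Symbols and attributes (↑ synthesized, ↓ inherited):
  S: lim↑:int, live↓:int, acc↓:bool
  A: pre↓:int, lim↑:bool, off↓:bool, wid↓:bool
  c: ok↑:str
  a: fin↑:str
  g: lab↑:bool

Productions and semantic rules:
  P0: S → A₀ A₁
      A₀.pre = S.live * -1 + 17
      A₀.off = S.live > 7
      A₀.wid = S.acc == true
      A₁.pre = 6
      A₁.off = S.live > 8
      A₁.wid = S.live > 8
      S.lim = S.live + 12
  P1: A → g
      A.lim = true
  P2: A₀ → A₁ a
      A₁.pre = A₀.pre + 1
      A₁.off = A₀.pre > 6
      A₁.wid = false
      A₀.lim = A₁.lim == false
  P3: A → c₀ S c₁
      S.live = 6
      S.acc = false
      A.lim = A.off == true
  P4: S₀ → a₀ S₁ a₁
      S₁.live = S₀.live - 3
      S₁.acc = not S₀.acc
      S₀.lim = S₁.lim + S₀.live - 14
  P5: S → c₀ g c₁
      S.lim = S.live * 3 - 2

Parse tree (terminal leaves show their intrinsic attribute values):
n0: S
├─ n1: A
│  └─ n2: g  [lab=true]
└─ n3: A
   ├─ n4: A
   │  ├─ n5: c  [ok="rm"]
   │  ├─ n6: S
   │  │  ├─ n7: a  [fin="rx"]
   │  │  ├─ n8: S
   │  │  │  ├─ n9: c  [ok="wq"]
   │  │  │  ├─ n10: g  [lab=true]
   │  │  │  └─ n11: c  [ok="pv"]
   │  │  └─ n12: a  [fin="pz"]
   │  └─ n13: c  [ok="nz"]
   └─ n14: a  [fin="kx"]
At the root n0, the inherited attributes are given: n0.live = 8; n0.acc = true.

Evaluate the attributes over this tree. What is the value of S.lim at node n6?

1. n0.live = 8  [given at root]
2. n0.acc = true  [given at root]
3. n1.pre = 9  [S.live * -1 + 17]
4. n1.off = true  [S.live > 7]
5. n1.wid = true  [S.acc == true]
6. n2.lab = true  [terminal]
7. n1.lim = true  [true]
8. n3.pre = 6  [6]
9. n3.off = false  [S.live > 8]
10. n3.wid = false  [S.live > 8]
11. n4.pre = 7  [A₀.pre + 1]
12. n4.off = false  [A₀.pre > 6]
13. n4.wid = false  [false]
14. n5.ok = "rm"  [terminal]
15. n6.live = 6  [6]
16. n6.acc = false  [false]
17. n7.fin = "rx"  [terminal]
18. n8.live = 3  [S₀.live - 3]
19. n8.acc = true  [not S₀.acc]
20. n9.ok = "wq"  [terminal]
21. n10.lab = true  [terminal]
22. n11.ok = "pv"  [terminal]
23. n8.lim = 7  [S.live * 3 - 2]
24. n12.fin = "pz"  [terminal]
25. n6.lim = -1  [S₁.lim + S₀.live - 14]
26. n13.ok = "nz"  [terminal]
27. n4.lim = false  [A.off == true]
28. n14.fin = "kx"  [terminal]
29. n3.lim = true  [A₁.lim == false]
30. n0.lim = 20  [S.live + 12]

-1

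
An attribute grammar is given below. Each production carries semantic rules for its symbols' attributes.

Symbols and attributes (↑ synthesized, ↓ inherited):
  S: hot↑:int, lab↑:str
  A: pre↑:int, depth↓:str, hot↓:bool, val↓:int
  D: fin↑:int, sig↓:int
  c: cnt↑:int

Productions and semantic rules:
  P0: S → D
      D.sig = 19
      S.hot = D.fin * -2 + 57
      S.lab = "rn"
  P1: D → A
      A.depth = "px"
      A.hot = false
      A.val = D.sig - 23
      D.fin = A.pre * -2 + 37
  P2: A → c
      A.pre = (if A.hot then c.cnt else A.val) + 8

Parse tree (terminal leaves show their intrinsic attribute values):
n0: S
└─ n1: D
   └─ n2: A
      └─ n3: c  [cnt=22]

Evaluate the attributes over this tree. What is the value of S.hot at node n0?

-1

1. n1.sig = 19  [19]
2. n2.depth = "px"  ["px"]
3. n2.hot = false  [false]
4. n2.val = -4  [D.sig - 23]
5. n3.cnt = 22  [terminal]
6. n2.pre = 4  [(if A.hot then c.cnt else A.val) + 8]
7. n1.fin = 29  [A.pre * -2 + 37]
8. n0.hot = -1  [D.fin * -2 + 57]
9. n0.lab = "rn"  ["rn"]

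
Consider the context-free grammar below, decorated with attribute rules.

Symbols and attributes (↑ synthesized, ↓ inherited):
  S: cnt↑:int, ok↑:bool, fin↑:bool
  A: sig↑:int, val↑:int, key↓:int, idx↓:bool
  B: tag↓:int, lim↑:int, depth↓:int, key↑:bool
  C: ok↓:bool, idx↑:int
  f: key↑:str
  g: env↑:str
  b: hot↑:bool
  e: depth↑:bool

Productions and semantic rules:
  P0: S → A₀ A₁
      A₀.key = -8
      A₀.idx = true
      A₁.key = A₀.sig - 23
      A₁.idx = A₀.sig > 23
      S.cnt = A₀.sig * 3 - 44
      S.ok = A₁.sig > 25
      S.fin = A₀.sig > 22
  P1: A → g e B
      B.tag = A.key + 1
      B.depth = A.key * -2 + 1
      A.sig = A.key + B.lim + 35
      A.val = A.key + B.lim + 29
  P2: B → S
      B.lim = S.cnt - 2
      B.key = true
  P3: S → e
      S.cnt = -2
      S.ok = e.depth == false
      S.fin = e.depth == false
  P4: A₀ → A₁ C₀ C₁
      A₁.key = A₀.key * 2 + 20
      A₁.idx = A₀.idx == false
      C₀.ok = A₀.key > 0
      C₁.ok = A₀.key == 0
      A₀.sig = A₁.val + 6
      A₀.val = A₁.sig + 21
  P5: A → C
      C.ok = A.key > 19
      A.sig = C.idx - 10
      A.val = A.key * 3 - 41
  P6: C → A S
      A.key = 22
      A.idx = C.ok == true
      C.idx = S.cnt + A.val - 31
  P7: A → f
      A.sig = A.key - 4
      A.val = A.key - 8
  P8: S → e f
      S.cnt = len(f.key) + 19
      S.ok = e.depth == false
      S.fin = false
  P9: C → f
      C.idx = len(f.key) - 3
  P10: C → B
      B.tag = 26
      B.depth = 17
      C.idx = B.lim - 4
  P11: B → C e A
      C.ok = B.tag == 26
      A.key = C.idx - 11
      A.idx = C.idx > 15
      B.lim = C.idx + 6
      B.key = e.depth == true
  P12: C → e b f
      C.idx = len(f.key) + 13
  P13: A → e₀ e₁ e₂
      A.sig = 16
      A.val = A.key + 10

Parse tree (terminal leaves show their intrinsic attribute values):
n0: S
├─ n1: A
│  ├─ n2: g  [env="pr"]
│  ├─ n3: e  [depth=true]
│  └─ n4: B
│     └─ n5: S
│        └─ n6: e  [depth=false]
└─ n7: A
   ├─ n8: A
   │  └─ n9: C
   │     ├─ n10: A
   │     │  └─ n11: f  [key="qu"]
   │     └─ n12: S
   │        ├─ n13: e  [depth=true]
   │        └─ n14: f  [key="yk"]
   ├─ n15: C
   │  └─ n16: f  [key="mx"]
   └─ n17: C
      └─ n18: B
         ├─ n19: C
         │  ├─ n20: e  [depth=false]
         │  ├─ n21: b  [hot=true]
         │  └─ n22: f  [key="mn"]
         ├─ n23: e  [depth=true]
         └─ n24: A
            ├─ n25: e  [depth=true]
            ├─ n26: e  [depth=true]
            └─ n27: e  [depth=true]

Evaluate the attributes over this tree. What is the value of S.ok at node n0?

1. n1.key = -8  [-8]
2. n1.idx = true  [true]
3. n2.env = "pr"  [terminal]
4. n3.depth = true  [terminal]
5. n4.tag = -7  [A.key + 1]
6. n4.depth = 17  [A.key * -2 + 1]
7. n6.depth = false  [terminal]
8. n5.cnt = -2  [-2]
9. n5.ok = true  [e.depth == false]
10. n5.fin = true  [e.depth == false]
11. n4.lim = -4  [S.cnt - 2]
12. n4.key = true  [true]
13. n1.sig = 23  [A.key + B.lim + 35]
14. n1.val = 17  [A.key + B.lim + 29]
15. n7.key = 0  [A₀.sig - 23]
16. n7.idx = false  [A₀.sig > 23]
17. n8.key = 20  [A₀.key * 2 + 20]
18. n8.idx = true  [A₀.idx == false]
19. n9.ok = true  [A.key > 19]
20. n10.key = 22  [22]
21. n10.idx = true  [C.ok == true]
22. n11.key = "qu"  [terminal]
23. n10.sig = 18  [A.key - 4]
24. n10.val = 14  [A.key - 8]
25. n13.depth = true  [terminal]
26. n14.key = "yk"  [terminal]
27. n12.cnt = 21  [len(f.key) + 19]
28. n12.ok = false  [e.depth == false]
29. n12.fin = false  [false]
30. n9.idx = 4  [S.cnt + A.val - 31]
31. n8.sig = -6  [C.idx - 10]
32. n8.val = 19  [A.key * 3 - 41]
33. n15.ok = false  [A₀.key > 0]
34. n16.key = "mx"  [terminal]
35. n15.idx = -1  [len(f.key) - 3]
36. n17.ok = true  [A₀.key == 0]
37. n18.tag = 26  [26]
38. n18.depth = 17  [17]
39. n19.ok = true  [B.tag == 26]
40. n20.depth = false  [terminal]
41. n21.hot = true  [terminal]
42. n22.key = "mn"  [terminal]
43. n19.idx = 15  [len(f.key) + 13]
44. n23.depth = true  [terminal]
45. n24.key = 4  [C.idx - 11]
46. n24.idx = false  [C.idx > 15]
47. n25.depth = true  [terminal]
48. n26.depth = true  [terminal]
49. n27.depth = true  [terminal]
50. n24.sig = 16  [16]
51. n24.val = 14  [A.key + 10]
52. n18.lim = 21  [C.idx + 6]
53. n18.key = true  [e.depth == true]
54. n17.idx = 17  [B.lim - 4]
55. n7.sig = 25  [A₁.val + 6]
56. n7.val = 15  [A₁.sig + 21]
57. n0.cnt = 25  [A₀.sig * 3 - 44]
58. n0.ok = false  [A₁.sig > 25]
59. n0.fin = true  [A₀.sig > 22]

false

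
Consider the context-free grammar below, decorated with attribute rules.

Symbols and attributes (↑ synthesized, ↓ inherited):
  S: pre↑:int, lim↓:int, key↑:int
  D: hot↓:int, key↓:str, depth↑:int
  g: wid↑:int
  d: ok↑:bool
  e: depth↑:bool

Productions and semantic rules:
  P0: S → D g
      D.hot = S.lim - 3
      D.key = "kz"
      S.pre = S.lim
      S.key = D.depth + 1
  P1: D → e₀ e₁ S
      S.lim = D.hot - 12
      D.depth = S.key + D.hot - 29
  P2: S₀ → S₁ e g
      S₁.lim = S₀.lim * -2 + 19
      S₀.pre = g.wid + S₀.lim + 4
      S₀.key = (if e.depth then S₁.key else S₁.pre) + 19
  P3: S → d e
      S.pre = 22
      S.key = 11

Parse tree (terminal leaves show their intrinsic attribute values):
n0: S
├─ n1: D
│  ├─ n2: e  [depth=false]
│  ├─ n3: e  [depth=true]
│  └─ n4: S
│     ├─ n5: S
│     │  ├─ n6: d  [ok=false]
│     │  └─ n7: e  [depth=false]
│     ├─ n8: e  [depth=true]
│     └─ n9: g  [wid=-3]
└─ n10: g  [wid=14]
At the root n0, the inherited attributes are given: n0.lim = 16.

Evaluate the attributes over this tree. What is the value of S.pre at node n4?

1. n0.lim = 16  [given at root]
2. n1.hot = 13  [S.lim - 3]
3. n1.key = "kz"  ["kz"]
4. n2.depth = false  [terminal]
5. n3.depth = true  [terminal]
6. n4.lim = 1  [D.hot - 12]
7. n5.lim = 17  [S₀.lim * -2 + 19]
8. n6.ok = false  [terminal]
9. n7.depth = false  [terminal]
10. n5.pre = 22  [22]
11. n5.key = 11  [11]
12. n8.depth = true  [terminal]
13. n9.wid = -3  [terminal]
14. n4.pre = 2  [g.wid + S₀.lim + 4]
15. n4.key = 30  [(if e.depth then S₁.key else S₁.pre) + 19]
16. n1.depth = 14  [S.key + D.hot - 29]
17. n10.wid = 14  [terminal]
18. n0.pre = 16  [S.lim]
19. n0.key = 15  [D.depth + 1]

2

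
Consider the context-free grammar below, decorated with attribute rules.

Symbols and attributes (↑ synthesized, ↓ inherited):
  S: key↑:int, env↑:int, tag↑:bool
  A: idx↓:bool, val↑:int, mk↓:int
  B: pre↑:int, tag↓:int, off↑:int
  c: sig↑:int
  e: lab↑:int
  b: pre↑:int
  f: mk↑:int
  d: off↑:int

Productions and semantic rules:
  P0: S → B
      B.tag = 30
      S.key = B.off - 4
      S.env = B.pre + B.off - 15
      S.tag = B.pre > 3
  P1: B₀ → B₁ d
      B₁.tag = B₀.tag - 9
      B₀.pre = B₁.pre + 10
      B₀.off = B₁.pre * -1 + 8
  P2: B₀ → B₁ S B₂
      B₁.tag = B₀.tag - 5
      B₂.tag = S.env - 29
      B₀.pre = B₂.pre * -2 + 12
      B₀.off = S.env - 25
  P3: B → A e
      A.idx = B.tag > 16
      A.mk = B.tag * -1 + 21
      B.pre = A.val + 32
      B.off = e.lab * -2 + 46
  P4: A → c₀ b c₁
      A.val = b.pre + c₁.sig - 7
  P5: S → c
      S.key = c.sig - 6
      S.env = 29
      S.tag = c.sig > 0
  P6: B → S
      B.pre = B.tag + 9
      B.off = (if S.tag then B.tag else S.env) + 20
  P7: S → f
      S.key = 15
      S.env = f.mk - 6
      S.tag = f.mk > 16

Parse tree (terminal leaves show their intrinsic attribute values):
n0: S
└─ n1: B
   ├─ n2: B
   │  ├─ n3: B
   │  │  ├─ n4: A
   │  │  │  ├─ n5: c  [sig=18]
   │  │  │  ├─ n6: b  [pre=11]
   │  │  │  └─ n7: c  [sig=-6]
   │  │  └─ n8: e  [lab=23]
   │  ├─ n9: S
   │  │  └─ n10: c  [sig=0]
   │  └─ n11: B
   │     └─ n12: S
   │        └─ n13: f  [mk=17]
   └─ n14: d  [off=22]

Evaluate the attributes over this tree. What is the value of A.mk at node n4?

1. n1.tag = 30  [30]
2. n2.tag = 21  [B₀.tag - 9]
3. n3.tag = 16  [B₀.tag - 5]
4. n4.idx = false  [B.tag > 16]
5. n4.mk = 5  [B.tag * -1 + 21]
6. n5.sig = 18  [terminal]
7. n6.pre = 11  [terminal]
8. n7.sig = -6  [terminal]
9. n4.val = -2  [b.pre + c₁.sig - 7]
10. n8.lab = 23  [terminal]
11. n3.pre = 30  [A.val + 32]
12. n3.off = 0  [e.lab * -2 + 46]
13. n10.sig = 0  [terminal]
14. n9.key = -6  [c.sig - 6]
15. n9.env = 29  [29]
16. n9.tag = false  [c.sig > 0]
17. n11.tag = 0  [S.env - 29]
18. n13.mk = 17  [terminal]
19. n12.key = 15  [15]
20. n12.env = 11  [f.mk - 6]
21. n12.tag = true  [f.mk > 16]
22. n11.pre = 9  [B.tag + 9]
23. n11.off = 20  [(if S.tag then B.tag else S.env) + 20]
24. n2.pre = -6  [B₂.pre * -2 + 12]
25. n2.off = 4  [S.env - 25]
26. n14.off = 22  [terminal]
27. n1.pre = 4  [B₁.pre + 10]
28. n1.off = 14  [B₁.pre * -1 + 8]
29. n0.key = 10  [B.off - 4]
30. n0.env = 3  [B.pre + B.off - 15]
31. n0.tag = true  [B.pre > 3]

5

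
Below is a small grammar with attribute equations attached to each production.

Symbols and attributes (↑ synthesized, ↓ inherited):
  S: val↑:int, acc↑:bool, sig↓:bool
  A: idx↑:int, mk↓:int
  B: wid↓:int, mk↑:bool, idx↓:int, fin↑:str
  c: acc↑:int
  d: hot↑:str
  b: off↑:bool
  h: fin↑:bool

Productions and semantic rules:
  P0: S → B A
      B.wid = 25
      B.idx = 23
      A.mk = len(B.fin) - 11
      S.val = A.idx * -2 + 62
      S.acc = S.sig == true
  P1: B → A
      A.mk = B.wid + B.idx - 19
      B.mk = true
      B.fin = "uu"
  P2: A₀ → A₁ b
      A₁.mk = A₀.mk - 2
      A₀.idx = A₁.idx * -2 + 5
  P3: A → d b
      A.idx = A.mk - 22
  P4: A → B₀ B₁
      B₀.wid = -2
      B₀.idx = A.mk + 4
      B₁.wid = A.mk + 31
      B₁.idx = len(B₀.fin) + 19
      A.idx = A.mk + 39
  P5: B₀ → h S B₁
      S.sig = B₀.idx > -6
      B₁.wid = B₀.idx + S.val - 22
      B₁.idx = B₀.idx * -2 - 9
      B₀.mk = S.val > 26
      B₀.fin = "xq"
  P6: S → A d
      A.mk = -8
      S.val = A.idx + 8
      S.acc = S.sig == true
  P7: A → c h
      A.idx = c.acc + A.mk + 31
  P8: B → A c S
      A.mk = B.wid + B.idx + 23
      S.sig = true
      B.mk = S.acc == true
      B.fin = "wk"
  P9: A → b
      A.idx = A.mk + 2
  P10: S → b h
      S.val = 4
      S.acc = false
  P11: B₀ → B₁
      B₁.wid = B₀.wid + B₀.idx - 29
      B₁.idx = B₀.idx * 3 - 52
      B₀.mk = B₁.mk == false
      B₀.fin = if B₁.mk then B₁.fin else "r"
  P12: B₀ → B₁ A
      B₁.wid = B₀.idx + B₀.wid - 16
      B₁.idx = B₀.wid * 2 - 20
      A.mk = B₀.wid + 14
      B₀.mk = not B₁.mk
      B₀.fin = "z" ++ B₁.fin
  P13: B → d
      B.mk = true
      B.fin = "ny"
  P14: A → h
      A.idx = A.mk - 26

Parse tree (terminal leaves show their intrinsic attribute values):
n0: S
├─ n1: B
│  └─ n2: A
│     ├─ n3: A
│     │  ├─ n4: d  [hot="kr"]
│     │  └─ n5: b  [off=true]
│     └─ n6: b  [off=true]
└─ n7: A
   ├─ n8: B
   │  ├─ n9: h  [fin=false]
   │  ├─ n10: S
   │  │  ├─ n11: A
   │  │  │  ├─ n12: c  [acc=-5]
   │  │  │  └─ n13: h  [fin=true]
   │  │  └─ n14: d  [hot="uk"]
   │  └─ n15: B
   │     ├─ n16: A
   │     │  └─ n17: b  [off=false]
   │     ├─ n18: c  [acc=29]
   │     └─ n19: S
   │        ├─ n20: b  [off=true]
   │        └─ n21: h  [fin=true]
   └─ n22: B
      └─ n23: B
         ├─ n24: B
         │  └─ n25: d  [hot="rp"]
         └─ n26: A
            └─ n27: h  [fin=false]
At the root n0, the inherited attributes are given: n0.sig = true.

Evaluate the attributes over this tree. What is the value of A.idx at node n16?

1. n0.sig = true  [given at root]
2. n1.wid = 25  [25]
3. n1.idx = 23  [23]
4. n2.mk = 29  [B.wid + B.idx - 19]
5. n3.mk = 27  [A₀.mk - 2]
6. n4.hot = "kr"  [terminal]
7. n5.off = true  [terminal]
8. n3.idx = 5  [A.mk - 22]
9. n6.off = true  [terminal]
10. n2.idx = -5  [A₁.idx * -2 + 5]
11. n1.mk = true  [true]
12. n1.fin = "uu"  ["uu"]
13. n7.mk = -9  [len(B.fin) - 11]
14. n8.wid = -2  [-2]
15. n8.idx = -5  [A.mk + 4]
16. n9.fin = false  [terminal]
17. n10.sig = true  [B₀.idx > -6]
18. n11.mk = -8  [-8]
19. n12.acc = -5  [terminal]
20. n13.fin = true  [terminal]
21. n11.idx = 18  [c.acc + A.mk + 31]
22. n14.hot = "uk"  [terminal]
23. n10.val = 26  [A.idx + 8]
24. n10.acc = true  [S.sig == true]
25. n15.wid = -1  [B₀.idx + S.val - 22]
26. n15.idx = 1  [B₀.idx * -2 - 9]
27. n16.mk = 23  [B.wid + B.idx + 23]
28. n17.off = false  [terminal]
29. n16.idx = 25  [A.mk + 2]
30. n18.acc = 29  [terminal]
31. n19.sig = true  [true]
32. n20.off = true  [terminal]
33. n21.fin = true  [terminal]
34. n19.val = 4  [4]
35. n19.acc = false  [false]
36. n15.mk = false  [S.acc == true]
37. n15.fin = "wk"  ["wk"]
38. n8.mk = false  [S.val > 26]
39. n8.fin = "xq"  ["xq"]
40. n22.wid = 22  [A.mk + 31]
41. n22.idx = 21  [len(B₀.fin) + 19]
42. n23.wid = 14  [B₀.wid + B₀.idx - 29]
43. n23.idx = 11  [B₀.idx * 3 - 52]
44. n24.wid = 9  [B₀.idx + B₀.wid - 16]
45. n24.idx = 8  [B₀.wid * 2 - 20]
46. n25.hot = "rp"  [terminal]
47. n24.mk = true  [true]
48. n24.fin = "ny"  ["ny"]
49. n26.mk = 28  [B₀.wid + 14]
50. n27.fin = false  [terminal]
51. n26.idx = 2  [A.mk - 26]
52. n23.mk = false  [not B₁.mk]
53. n23.fin = "zny"  ["z" ++ B₁.fin]
54. n22.mk = true  [B₁.mk == false]
55. n22.fin = "r"  [if B₁.mk then B₁.fin else "r"]
56. n7.idx = 30  [A.mk + 39]
57. n0.val = 2  [A.idx * -2 + 62]
58. n0.acc = true  [S.sig == true]

25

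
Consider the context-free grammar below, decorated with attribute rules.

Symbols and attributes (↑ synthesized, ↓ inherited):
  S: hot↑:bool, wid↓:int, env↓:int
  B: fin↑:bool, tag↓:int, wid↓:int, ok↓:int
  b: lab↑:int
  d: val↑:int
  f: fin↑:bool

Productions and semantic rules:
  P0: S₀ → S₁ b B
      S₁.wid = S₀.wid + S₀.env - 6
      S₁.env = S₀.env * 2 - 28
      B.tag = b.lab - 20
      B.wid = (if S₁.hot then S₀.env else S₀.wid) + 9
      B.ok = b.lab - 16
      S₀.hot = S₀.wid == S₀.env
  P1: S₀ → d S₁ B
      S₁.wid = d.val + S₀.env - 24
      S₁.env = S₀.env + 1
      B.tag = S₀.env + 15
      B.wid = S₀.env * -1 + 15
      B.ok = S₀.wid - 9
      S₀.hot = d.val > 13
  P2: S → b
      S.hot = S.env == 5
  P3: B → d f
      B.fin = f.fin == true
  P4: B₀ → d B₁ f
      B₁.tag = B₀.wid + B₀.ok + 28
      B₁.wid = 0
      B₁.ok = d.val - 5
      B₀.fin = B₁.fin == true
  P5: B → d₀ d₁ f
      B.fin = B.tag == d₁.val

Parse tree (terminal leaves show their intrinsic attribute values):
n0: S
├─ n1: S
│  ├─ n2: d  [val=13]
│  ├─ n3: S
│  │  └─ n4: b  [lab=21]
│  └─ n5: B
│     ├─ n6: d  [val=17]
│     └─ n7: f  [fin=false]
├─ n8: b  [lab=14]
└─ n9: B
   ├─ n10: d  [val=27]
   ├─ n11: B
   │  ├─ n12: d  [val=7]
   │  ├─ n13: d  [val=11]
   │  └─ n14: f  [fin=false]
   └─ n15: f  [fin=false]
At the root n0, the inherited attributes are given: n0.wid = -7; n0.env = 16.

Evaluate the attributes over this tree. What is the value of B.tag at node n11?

28

1. n0.wid = -7  [given at root]
2. n0.env = 16  [given at root]
3. n1.wid = 3  [S₀.wid + S₀.env - 6]
4. n1.env = 4  [S₀.env * 2 - 28]
5. n2.val = 13  [terminal]
6. n3.wid = -7  [d.val + S₀.env - 24]
7. n3.env = 5  [S₀.env + 1]
8. n4.lab = 21  [terminal]
9. n3.hot = true  [S.env == 5]
10. n5.tag = 19  [S₀.env + 15]
11. n5.wid = 11  [S₀.env * -1 + 15]
12. n5.ok = -6  [S₀.wid - 9]
13. n6.val = 17  [terminal]
14. n7.fin = false  [terminal]
15. n5.fin = false  [f.fin == true]
16. n1.hot = false  [d.val > 13]
17. n8.lab = 14  [terminal]
18. n9.tag = -6  [b.lab - 20]
19. n9.wid = 2  [(if S₁.hot then S₀.env else S₀.wid) + 9]
20. n9.ok = -2  [b.lab - 16]
21. n10.val = 27  [terminal]
22. n11.tag = 28  [B₀.wid + B₀.ok + 28]
23. n11.wid = 0  [0]
24. n11.ok = 22  [d.val - 5]
25. n12.val = 7  [terminal]
26. n13.val = 11  [terminal]
27. n14.fin = false  [terminal]
28. n11.fin = false  [B.tag == d₁.val]
29. n15.fin = false  [terminal]
30. n9.fin = false  [B₁.fin == true]
31. n0.hot = false  [S₀.wid == S₀.env]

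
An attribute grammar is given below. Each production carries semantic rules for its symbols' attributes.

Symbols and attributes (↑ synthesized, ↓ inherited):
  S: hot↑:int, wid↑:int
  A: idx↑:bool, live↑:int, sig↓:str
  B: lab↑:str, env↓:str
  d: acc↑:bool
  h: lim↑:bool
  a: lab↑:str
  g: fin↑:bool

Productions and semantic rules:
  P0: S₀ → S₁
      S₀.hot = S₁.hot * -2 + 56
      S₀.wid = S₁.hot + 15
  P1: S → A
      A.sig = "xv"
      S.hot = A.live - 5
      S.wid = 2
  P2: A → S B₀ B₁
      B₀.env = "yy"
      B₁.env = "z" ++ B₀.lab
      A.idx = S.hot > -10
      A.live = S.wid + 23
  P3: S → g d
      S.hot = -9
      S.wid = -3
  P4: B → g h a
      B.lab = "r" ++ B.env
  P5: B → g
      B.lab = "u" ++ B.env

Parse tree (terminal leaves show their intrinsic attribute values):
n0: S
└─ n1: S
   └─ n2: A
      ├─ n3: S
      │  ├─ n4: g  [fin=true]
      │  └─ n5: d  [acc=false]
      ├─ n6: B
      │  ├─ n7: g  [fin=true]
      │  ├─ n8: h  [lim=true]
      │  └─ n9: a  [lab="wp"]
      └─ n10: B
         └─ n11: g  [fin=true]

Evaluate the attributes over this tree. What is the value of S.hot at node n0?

26

1. n2.sig = "xv"  ["xv"]
2. n4.fin = true  [terminal]
3. n5.acc = false  [terminal]
4. n3.hot = -9  [-9]
5. n3.wid = -3  [-3]
6. n6.env = "yy"  ["yy"]
7. n7.fin = true  [terminal]
8. n8.lim = true  [terminal]
9. n9.lab = "wp"  [terminal]
10. n6.lab = "ryy"  ["r" ++ B.env]
11. n10.env = "zryy"  ["z" ++ B₀.lab]
12. n11.fin = true  [terminal]
13. n10.lab = "uzryy"  ["u" ++ B.env]
14. n2.idx = true  [S.hot > -10]
15. n2.live = 20  [S.wid + 23]
16. n1.hot = 15  [A.live - 5]
17. n1.wid = 2  [2]
18. n0.hot = 26  [S₁.hot * -2 + 56]
19. n0.wid = 30  [S₁.hot + 15]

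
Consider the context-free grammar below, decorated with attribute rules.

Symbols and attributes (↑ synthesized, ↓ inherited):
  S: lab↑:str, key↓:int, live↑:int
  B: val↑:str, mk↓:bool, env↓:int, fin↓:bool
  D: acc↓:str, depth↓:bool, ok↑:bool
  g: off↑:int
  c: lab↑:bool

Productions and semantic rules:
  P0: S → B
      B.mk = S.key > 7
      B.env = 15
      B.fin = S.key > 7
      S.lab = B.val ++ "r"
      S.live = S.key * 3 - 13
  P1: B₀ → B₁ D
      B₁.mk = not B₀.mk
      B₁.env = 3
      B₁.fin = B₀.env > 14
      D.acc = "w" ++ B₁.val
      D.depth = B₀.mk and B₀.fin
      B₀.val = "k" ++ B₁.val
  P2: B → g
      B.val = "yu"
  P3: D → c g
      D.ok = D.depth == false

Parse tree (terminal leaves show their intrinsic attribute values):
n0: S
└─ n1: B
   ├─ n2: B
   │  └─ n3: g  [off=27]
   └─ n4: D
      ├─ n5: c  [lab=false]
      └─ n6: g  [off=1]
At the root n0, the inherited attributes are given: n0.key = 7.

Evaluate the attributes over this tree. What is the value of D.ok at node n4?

true

1. n0.key = 7  [given at root]
2. n1.mk = false  [S.key > 7]
3. n1.env = 15  [15]
4. n1.fin = false  [S.key > 7]
5. n2.mk = true  [not B₀.mk]
6. n2.env = 3  [3]
7. n2.fin = true  [B₀.env > 14]
8. n3.off = 27  [terminal]
9. n2.val = "yu"  ["yu"]
10. n4.acc = "wyu"  ["w" ++ B₁.val]
11. n4.depth = false  [B₀.mk and B₀.fin]
12. n5.lab = false  [terminal]
13. n6.off = 1  [terminal]
14. n4.ok = true  [D.depth == false]
15. n1.val = "kyu"  ["k" ++ B₁.val]
16. n0.lab = "kyur"  [B.val ++ "r"]
17. n0.live = 8  [S.key * 3 - 13]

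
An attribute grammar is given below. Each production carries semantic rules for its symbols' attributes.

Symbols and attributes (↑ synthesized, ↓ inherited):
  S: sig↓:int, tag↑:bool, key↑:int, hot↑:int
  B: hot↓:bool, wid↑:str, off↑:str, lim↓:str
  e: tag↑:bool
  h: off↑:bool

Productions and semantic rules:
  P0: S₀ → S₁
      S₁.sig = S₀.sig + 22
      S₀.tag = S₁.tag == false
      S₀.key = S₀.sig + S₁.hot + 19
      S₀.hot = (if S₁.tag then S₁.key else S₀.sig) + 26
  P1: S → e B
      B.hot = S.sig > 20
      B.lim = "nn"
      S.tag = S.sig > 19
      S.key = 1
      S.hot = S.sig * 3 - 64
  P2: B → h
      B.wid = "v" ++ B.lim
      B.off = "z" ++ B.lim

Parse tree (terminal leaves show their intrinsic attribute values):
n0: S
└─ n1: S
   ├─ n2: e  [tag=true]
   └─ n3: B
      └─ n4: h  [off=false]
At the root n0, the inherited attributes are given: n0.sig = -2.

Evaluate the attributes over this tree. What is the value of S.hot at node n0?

1. n0.sig = -2  [given at root]
2. n1.sig = 20  [S₀.sig + 22]
3. n2.tag = true  [terminal]
4. n3.hot = false  [S.sig > 20]
5. n3.lim = "nn"  ["nn"]
6. n4.off = false  [terminal]
7. n3.wid = "vnn"  ["v" ++ B.lim]
8. n3.off = "znn"  ["z" ++ B.lim]
9. n1.tag = true  [S.sig > 19]
10. n1.key = 1  [1]
11. n1.hot = -4  [S.sig * 3 - 64]
12. n0.tag = false  [S₁.tag == false]
13. n0.key = 13  [S₀.sig + S₁.hot + 19]
14. n0.hot = 27  [(if S₁.tag then S₁.key else S₀.sig) + 26]

27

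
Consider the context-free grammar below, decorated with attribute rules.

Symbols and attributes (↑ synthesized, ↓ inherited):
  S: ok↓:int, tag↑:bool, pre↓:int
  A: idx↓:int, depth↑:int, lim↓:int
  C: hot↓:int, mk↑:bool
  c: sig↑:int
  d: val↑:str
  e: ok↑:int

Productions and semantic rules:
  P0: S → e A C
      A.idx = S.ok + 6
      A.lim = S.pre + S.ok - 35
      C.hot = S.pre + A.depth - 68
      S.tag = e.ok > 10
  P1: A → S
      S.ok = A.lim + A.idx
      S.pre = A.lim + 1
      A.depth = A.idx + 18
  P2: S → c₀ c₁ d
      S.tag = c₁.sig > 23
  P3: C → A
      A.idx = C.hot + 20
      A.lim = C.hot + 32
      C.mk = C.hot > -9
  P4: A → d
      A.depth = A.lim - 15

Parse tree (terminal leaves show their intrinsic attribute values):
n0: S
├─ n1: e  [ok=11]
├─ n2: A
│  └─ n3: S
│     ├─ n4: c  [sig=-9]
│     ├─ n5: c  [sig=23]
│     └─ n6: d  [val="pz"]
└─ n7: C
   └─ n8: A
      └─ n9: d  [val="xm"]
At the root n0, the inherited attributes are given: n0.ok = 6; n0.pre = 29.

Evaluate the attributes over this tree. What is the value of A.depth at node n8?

1. n0.ok = 6  [given at root]
2. n0.pre = 29  [given at root]
3. n1.ok = 11  [terminal]
4. n2.idx = 12  [S.ok + 6]
5. n2.lim = 0  [S.pre + S.ok - 35]
6. n3.ok = 12  [A.lim + A.idx]
7. n3.pre = 1  [A.lim + 1]
8. n4.sig = -9  [terminal]
9. n5.sig = 23  [terminal]
10. n6.val = "pz"  [terminal]
11. n3.tag = false  [c₁.sig > 23]
12. n2.depth = 30  [A.idx + 18]
13. n7.hot = -9  [S.pre + A.depth - 68]
14. n8.idx = 11  [C.hot + 20]
15. n8.lim = 23  [C.hot + 32]
16. n9.val = "xm"  [terminal]
17. n8.depth = 8  [A.lim - 15]
18. n7.mk = false  [C.hot > -9]
19. n0.tag = true  [e.ok > 10]

8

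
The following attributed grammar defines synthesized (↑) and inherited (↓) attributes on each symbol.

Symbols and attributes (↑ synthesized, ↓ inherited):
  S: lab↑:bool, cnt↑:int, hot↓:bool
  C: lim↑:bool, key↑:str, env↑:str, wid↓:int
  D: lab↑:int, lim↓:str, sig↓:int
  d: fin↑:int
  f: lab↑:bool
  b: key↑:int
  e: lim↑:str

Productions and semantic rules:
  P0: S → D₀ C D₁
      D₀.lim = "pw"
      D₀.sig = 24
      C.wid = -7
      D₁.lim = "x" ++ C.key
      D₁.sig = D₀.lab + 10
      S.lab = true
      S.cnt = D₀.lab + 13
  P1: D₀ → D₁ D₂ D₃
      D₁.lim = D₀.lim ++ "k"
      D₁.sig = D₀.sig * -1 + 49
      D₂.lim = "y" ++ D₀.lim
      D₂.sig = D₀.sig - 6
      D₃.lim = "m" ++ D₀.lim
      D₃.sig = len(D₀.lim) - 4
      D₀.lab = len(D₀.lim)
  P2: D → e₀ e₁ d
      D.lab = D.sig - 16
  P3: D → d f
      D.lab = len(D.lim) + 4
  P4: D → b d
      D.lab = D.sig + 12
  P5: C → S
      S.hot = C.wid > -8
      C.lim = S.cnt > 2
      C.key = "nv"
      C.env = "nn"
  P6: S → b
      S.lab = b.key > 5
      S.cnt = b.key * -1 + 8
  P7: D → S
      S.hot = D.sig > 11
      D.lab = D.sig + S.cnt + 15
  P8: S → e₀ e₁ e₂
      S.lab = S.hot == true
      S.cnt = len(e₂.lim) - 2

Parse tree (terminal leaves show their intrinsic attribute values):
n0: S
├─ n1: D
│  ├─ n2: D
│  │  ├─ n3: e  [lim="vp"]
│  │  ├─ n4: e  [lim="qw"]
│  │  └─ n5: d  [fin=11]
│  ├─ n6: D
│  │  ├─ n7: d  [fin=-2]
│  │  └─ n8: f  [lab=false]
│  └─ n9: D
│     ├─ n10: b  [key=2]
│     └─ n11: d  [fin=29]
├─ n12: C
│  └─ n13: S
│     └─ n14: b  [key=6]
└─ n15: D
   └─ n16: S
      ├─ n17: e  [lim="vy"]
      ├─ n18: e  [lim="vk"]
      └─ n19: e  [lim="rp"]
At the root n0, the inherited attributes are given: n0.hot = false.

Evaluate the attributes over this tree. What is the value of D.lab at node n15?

27

1. n0.hot = false  [given at root]
2. n1.lim = "pw"  ["pw"]
3. n1.sig = 24  [24]
4. n2.lim = "pwk"  [D₀.lim ++ "k"]
5. n2.sig = 25  [D₀.sig * -1 + 49]
6. n3.lim = "vp"  [terminal]
7. n4.lim = "qw"  [terminal]
8. n5.fin = 11  [terminal]
9. n2.lab = 9  [D.sig - 16]
10. n6.lim = "ypw"  ["y" ++ D₀.lim]
11. n6.sig = 18  [D₀.sig - 6]
12. n7.fin = -2  [terminal]
13. n8.lab = false  [terminal]
14. n6.lab = 7  [len(D.lim) + 4]
15. n9.lim = "mpw"  ["m" ++ D₀.lim]
16. n9.sig = -2  [len(D₀.lim) - 4]
17. n10.key = 2  [terminal]
18. n11.fin = 29  [terminal]
19. n9.lab = 10  [D.sig + 12]
20. n1.lab = 2  [len(D₀.lim)]
21. n12.wid = -7  [-7]
22. n13.hot = true  [C.wid > -8]
23. n14.key = 6  [terminal]
24. n13.lab = true  [b.key > 5]
25. n13.cnt = 2  [b.key * -1 + 8]
26. n12.lim = false  [S.cnt > 2]
27. n12.key = "nv"  ["nv"]
28. n12.env = "nn"  ["nn"]
29. n15.lim = "xnv"  ["x" ++ C.key]
30. n15.sig = 12  [D₀.lab + 10]
31. n16.hot = true  [D.sig > 11]
32. n17.lim = "vy"  [terminal]
33. n18.lim = "vk"  [terminal]
34. n19.lim = "rp"  [terminal]
35. n16.lab = true  [S.hot == true]
36. n16.cnt = 0  [len(e₂.lim) - 2]
37. n15.lab = 27  [D.sig + S.cnt + 15]
38. n0.lab = true  [true]
39. n0.cnt = 15  [D₀.lab + 13]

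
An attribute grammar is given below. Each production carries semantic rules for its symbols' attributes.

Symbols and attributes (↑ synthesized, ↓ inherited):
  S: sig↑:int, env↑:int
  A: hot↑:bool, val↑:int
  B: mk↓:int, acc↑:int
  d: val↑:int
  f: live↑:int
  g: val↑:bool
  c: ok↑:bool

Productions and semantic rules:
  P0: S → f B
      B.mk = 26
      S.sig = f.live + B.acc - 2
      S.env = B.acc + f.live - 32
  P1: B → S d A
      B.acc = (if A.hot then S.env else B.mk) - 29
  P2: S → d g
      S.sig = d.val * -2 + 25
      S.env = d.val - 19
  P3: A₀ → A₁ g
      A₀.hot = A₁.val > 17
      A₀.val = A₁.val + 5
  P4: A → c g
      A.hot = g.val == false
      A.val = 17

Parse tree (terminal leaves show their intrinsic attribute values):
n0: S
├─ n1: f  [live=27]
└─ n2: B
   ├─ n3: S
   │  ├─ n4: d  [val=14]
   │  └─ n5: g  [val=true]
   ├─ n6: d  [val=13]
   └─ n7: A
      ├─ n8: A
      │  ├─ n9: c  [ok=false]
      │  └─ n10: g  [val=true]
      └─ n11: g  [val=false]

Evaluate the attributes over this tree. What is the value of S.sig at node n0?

1. n1.live = 27  [terminal]
2. n2.mk = 26  [26]
3. n4.val = 14  [terminal]
4. n5.val = true  [terminal]
5. n3.sig = -3  [d.val * -2 + 25]
6. n3.env = -5  [d.val - 19]
7. n6.val = 13  [terminal]
8. n9.ok = false  [terminal]
9. n10.val = true  [terminal]
10. n8.hot = false  [g.val == false]
11. n8.val = 17  [17]
12. n11.val = false  [terminal]
13. n7.hot = false  [A₁.val > 17]
14. n7.val = 22  [A₁.val + 5]
15. n2.acc = -3  [(if A.hot then S.env else B.mk) - 29]
16. n0.sig = 22  [f.live + B.acc - 2]
17. n0.env = -8  [B.acc + f.live - 32]

22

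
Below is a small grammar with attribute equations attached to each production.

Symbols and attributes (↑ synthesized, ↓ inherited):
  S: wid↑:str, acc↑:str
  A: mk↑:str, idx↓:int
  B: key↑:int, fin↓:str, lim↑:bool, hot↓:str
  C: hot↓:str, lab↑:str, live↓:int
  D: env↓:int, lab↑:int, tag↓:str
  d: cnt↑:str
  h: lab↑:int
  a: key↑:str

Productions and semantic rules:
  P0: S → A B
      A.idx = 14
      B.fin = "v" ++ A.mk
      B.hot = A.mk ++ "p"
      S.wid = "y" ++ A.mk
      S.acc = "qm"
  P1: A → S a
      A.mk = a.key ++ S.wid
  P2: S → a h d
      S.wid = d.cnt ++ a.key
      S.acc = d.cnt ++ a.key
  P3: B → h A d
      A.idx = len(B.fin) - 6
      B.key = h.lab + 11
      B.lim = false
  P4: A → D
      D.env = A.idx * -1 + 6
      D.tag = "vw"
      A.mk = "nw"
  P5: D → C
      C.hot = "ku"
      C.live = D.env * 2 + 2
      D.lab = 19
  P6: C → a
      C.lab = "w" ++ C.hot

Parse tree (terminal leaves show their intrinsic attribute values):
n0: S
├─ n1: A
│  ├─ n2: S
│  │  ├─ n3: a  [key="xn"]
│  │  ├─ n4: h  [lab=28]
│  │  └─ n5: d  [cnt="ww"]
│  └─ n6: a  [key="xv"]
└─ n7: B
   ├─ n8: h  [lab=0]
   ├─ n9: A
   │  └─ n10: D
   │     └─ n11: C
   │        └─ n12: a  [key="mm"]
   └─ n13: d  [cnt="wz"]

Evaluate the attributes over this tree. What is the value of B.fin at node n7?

"vxvwwxn"

1. n1.idx = 14  [14]
2. n3.key = "xn"  [terminal]
3. n4.lab = 28  [terminal]
4. n5.cnt = "ww"  [terminal]
5. n2.wid = "wwxn"  [d.cnt ++ a.key]
6. n2.acc = "wwxn"  [d.cnt ++ a.key]
7. n6.key = "xv"  [terminal]
8. n1.mk = "xvwwxn"  [a.key ++ S.wid]
9. n7.fin = "vxvwwxn"  ["v" ++ A.mk]
10. n7.hot = "xvwwxnp"  [A.mk ++ "p"]
11. n8.lab = 0  [terminal]
12. n9.idx = 1  [len(B.fin) - 6]
13. n10.env = 5  [A.idx * -1 + 6]
14. n10.tag = "vw"  ["vw"]
15. n11.hot = "ku"  ["ku"]
16. n11.live = 12  [D.env * 2 + 2]
17. n12.key = "mm"  [terminal]
18. n11.lab = "wku"  ["w" ++ C.hot]
19. n10.lab = 19  [19]
20. n9.mk = "nw"  ["nw"]
21. n13.cnt = "wz"  [terminal]
22. n7.key = 11  [h.lab + 11]
23. n7.lim = false  [false]
24. n0.wid = "yxvwwxn"  ["y" ++ A.mk]
25. n0.acc = "qm"  ["qm"]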